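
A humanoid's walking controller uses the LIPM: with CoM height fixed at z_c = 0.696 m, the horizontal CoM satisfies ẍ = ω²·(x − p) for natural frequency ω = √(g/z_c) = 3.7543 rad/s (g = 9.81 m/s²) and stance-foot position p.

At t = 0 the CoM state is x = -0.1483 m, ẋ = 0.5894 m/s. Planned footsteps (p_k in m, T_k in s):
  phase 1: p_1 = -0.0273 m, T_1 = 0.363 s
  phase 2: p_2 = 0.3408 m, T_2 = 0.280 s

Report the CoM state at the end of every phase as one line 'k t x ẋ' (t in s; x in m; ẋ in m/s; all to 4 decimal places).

phase 1: p=-0.0273, T=0.363, ωT=1.362811, cosh=2.081550, sinh=1.825610; start (x,ẋ)=(-0.148300, 0.589400) → end (x,ẋ)=(0.007441, 0.397545)
phase 2: p=0.3408, T=0.280, ωT=1.051204, cosh=1.605305, sinh=1.255789; start (x,ẋ)=(0.007441, 0.397545) → end (x,ẋ)=(-0.061367, -0.933475)

1 0.3630 0.0074 0.3975
2 0.6430 -0.0614 -0.9335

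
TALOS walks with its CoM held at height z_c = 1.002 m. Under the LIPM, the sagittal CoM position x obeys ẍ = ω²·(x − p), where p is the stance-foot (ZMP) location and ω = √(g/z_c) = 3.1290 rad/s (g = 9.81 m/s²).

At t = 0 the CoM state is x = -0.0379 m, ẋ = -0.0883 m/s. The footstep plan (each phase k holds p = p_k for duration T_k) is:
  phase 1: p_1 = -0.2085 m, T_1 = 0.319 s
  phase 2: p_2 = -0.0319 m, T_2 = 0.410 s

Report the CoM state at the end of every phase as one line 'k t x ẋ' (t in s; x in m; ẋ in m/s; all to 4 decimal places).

1 0.3190 0.0213 0.4897
2 0.7290 0.3320 1.2283

phase 1: p=-0.2085, T=0.319, ωT=0.998151, cosh=1.540910, sinh=1.172350; start (x,ẋ)=(-0.037900, -0.088300) → end (x,ẋ)=(0.021296, 0.489747)
phase 2: p=-0.0319, T=0.410, ωT=1.282890, cosh=1.942142, sinh=1.664907; start (x,ẋ)=(0.021296, 0.489747) → end (x,ẋ)=(0.332003, 1.228281)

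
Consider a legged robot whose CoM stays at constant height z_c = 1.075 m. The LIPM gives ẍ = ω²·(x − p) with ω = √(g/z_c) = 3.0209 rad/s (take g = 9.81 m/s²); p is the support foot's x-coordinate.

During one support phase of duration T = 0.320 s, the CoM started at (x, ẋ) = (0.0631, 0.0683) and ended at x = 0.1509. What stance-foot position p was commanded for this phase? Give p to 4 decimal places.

ωT = 3.0209·0.320 = 0.966688; cosh(ωT) = 1.504781, sinh(ωT) = 1.124441
x(T) = p + (x₀−p)·cosh(ωT) + (ẋ₀/ω)·sinh(ωT) ⇒ p·(1 − cosh) = x(T) − x₀·cosh − (ẋ₀/ω)·sinh
numerator   = 0.1509 − (0.0631)·1.504781 − (0.0683/3.0209)·1.124441 = 0.030526
denominator = 1 − 1.504781 = -0.504781
p = 0.030526 / -0.504781 = -0.0605

p = -0.0605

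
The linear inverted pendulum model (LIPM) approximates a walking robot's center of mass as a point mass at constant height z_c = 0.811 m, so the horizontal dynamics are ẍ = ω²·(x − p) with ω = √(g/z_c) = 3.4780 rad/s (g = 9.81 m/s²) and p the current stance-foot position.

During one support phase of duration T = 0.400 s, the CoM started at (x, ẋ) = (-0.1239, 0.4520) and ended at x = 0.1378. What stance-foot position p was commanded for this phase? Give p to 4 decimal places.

p = -0.1386

ωT = 3.4780·0.400 = 1.391200; cosh(ωT) = 2.134224, sinh(ωT) = 1.885447
x(T) = p + (x₀−p)·cosh(ωT) + (ẋ₀/ω)·sinh(ωT) ⇒ p·(1 − cosh) = x(T) − x₀·cosh − (ẋ₀/ω)·sinh
numerator   = 0.1378 − (-0.1239)·2.134224 − (0.4520/3.4780)·1.885447 = 0.157198
denominator = 1 − 2.134224 = -1.134224
p = 0.157198 / -1.134224 = -0.1386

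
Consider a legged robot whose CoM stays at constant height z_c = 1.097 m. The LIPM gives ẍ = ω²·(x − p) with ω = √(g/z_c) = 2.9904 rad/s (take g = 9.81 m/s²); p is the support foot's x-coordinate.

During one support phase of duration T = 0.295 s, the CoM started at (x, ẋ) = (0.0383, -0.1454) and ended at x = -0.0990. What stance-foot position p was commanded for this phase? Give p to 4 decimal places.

p = 0.2518

ωT = 2.9904·0.295 = 0.882168; cosh(ωT) = 1.415008, sinh(ωT) = 1.001124
x(T) = p + (x₀−p)·cosh(ωT) + (ẋ₀/ω)·sinh(ωT) ⇒ p·(1 − cosh) = x(T) − x₀·cosh − (ẋ₀/ω)·sinh
numerator   = -0.0990 − (0.0383)·1.415008 − (-0.1454/2.9904)·1.001124 = -0.104518
denominator = 1 − 1.415008 = -0.415008
p = -0.104518 / -0.415008 = 0.2518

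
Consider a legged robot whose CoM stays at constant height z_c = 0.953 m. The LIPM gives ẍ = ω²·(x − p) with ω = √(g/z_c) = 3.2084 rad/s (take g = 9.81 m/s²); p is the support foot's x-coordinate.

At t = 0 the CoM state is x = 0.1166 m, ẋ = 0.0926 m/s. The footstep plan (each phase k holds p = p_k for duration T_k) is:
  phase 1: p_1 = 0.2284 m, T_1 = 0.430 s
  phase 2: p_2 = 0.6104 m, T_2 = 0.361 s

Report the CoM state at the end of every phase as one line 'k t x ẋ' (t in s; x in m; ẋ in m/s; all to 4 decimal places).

phase 1: p=0.2284, T=0.430, ωT=1.379612, cosh=2.112518, sinh=1.860842; start (x,ẋ)=(0.116600, 0.092600) → end (x,ẋ)=(0.045928, -0.471863)
phase 2: p=0.6104, T=0.361, ωT=1.158232, cosh=1.749170, sinh=1.435129; start (x,ẋ)=(0.045928, -0.471863) → end (x,ẋ)=(-0.588024, -3.424465)

1 0.4300 0.0459 -0.4719
2 0.7910 -0.5880 -3.4245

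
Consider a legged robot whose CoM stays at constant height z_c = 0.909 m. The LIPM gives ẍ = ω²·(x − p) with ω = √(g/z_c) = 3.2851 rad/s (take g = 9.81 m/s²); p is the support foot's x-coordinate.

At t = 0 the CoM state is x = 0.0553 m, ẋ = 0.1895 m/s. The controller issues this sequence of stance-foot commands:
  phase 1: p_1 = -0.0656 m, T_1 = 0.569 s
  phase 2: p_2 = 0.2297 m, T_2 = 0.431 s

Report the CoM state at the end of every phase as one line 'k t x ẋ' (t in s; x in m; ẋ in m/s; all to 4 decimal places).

1 0.5690 0.5182 1.8857
2 1.0000 1.9719 5.9508

phase 1: p=-0.0656, T=0.569, ωT=1.869222, cosh=3.318747, sinh=3.164503; start (x,ẋ)=(0.055300, 0.189500) → end (x,ẋ)=(0.518180, 1.885744)
phase 2: p=0.2297, T=0.431, ωT=1.415878, cosh=2.181408, sinh=1.938695; start (x,ẋ)=(0.518180, 1.885744) → end (x,ẋ)=(1.971860, 5.950849)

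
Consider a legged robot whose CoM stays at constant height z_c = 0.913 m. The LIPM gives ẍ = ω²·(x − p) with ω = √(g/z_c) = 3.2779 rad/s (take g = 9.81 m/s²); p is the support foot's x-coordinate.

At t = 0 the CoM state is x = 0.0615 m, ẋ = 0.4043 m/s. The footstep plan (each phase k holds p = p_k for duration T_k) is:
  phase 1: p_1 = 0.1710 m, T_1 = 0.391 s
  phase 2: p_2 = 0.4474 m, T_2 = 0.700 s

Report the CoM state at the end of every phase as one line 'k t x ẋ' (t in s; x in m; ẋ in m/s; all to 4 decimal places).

1 0.3910 0.1636 0.1877
2 1.0910 -0.6934 -3.6267

phase 1: p=0.1710, T=0.391, ωT=1.281659, cosh=1.940094, sinh=1.662517; start (x,ẋ)=(0.061500, 0.404300) → end (x,ẋ)=(0.163617, 0.187652)
phase 2: p=0.4474, T=0.700, ωT=2.294530, cosh=5.010291, sinh=4.909482; start (x,ẋ)=(0.163617, 0.187652) → end (x,ẋ)=(-0.693381, -3.626674)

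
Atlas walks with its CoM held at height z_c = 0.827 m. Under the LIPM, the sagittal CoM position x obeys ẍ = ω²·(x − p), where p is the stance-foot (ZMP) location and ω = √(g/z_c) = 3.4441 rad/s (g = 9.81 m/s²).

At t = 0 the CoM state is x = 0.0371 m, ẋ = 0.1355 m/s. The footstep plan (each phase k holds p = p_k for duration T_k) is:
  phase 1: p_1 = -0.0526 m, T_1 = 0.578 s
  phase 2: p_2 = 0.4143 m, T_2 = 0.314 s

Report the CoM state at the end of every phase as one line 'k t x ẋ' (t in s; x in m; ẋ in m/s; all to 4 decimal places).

phase 1: p=-0.0526, T=0.578, ωT=1.990690, cosh=3.728591, sinh=3.591990; start (x,ẋ)=(0.037100, 0.135500) → end (x,ẋ)=(0.423173, 1.614918)
phase 2: p=0.4143, T=0.314, ωT=1.081447, cosh=1.644025, sinh=1.304920; start (x,ẋ)=(0.423173, 1.614918) → end (x,ẋ)=(1.040757, 2.694843)

1 0.5780 0.4232 1.6149
2 0.8920 1.0408 2.6948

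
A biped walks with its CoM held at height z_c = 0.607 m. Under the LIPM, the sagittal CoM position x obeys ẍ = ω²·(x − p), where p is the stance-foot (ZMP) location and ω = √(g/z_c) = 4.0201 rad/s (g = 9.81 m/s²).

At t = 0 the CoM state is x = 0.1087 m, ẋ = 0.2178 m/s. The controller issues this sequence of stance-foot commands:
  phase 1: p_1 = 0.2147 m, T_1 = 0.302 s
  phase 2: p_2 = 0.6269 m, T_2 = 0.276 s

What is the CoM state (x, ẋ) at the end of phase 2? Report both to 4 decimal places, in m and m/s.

phase 1: p=0.2147, T=0.302, ωT=1.214070, cosh=1.832074, sinh=1.535088; start (x,ẋ)=(0.108700, 0.217800) → end (x,ẋ)=(0.103668, -0.255122)
phase 2: p=0.6269, T=0.276, ωT=1.109548, cosh=1.681347, sinh=1.351639; start (x,ẋ)=(0.103668, -0.255122) → end (x,ẋ)=(-0.338612, -3.272048)

x = -0.3386, ẋ = -3.2720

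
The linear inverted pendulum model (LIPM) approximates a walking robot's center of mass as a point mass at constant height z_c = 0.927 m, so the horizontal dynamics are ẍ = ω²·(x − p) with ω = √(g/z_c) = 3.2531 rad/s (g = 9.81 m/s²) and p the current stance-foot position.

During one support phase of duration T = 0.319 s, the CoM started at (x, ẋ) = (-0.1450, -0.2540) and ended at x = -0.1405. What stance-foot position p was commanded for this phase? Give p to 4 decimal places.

p = -0.3164

ωT = 3.2531·0.319 = 1.037739; cosh(ωT) = 1.588541, sinh(ωT) = 1.234286
x(T) = p + (x₀−p)·cosh(ωT) + (ẋ₀/ω)·sinh(ωT) ⇒ p·(1 − cosh) = x(T) − x₀·cosh − (ẋ₀/ω)·sinh
numerator   = -0.1405 − (-0.1450)·1.588541 − (-0.2540/3.2531)·1.234286 = 0.186211
denominator = 1 − 1.588541 = -0.588541
p = 0.186211 / -0.588541 = -0.3164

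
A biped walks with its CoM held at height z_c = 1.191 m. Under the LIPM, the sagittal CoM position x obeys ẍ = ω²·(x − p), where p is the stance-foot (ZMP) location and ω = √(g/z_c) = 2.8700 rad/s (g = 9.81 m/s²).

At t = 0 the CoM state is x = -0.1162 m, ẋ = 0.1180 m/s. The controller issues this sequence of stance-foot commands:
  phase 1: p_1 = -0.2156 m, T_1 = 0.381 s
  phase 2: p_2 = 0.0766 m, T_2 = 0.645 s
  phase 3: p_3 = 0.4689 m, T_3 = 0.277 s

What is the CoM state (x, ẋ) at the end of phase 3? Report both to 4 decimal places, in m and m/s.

phase 1: p=-0.2156, T=0.381, ωT=1.093470, cosh=1.659832, sinh=1.324780; start (x,ẋ)=(-0.116200, 0.118000) → end (x,ẋ)=(0.003856, 0.573791)
phase 2: p=0.0766, T=0.645, ωT=1.851150, cosh=3.262097, sinh=3.105041; start (x,ẋ)=(0.003856, 0.573791) → end (x,ẋ)=(0.460083, 1.223503)
phase 3: p=0.4689, T=0.277, ωT=0.794990, cosh=1.333002, sinh=0.881417; start (x,ẋ)=(0.460083, 1.223503) → end (x,ẋ)=(0.832901, 1.608628)

x = 0.8329, ẋ = 1.6086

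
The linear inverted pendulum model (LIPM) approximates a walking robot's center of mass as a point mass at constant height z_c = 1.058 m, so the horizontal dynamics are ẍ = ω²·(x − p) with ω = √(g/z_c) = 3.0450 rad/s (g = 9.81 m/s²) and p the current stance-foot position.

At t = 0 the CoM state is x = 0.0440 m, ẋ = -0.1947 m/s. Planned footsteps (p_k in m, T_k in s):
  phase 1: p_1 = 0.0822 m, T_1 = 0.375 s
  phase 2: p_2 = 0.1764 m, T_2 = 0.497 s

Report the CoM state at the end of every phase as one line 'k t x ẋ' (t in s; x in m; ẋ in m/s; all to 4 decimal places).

1 0.3750 -0.0737 -0.4997
2 0.8720 -0.7736 -2.8352

phase 1: p=0.0822, T=0.375, ωT=1.141875, cosh=1.725928, sinh=1.406708; start (x,ẋ)=(0.044000, -0.194700) → end (x,ẋ)=(-0.073677, -0.499665)
phase 2: p=0.1764, T=0.497, ωT=1.513365, cosh=2.381078, sinh=2.160911; start (x,ẋ)=(-0.073677, -0.499665) → end (x,ẋ)=(-0.773644, -2.835239)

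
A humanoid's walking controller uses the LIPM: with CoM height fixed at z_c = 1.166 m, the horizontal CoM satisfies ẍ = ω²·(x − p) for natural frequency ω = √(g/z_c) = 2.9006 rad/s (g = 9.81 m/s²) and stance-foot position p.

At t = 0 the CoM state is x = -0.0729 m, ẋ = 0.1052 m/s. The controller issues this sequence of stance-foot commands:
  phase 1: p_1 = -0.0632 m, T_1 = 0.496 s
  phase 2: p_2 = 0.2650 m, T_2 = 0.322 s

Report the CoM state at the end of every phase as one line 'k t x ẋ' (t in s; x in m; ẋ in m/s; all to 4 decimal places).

phase 1: p=-0.0632, T=0.496, ωT=1.438698, cosh=2.226219, sinh=1.988983; start (x,ẋ)=(-0.072900, 0.105200) → end (x,ẋ)=(-0.012657, 0.178237)
phase 2: p=0.2650, T=0.322, ωT=0.933993, cosh=1.468816, sinh=1.075834; start (x,ẋ)=(-0.012657, 0.178237) → end (x,ẋ)=(-0.076719, -0.604651)

1 0.4960 -0.0127 0.1782
2 0.8180 -0.0767 -0.6047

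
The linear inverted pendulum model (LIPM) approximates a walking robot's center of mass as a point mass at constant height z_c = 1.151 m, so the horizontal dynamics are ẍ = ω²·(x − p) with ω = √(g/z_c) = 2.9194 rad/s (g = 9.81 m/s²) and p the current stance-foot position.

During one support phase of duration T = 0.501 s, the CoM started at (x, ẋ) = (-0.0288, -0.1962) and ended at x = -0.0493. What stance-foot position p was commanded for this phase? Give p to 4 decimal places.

p = -0.1204

ωT = 2.9194·0.501 = 1.462619; cosh(ωT) = 2.274441, sinh(ωT) = 2.042812
x(T) = p + (x₀−p)·cosh(ωT) + (ẋ₀/ω)·sinh(ωT) ⇒ p·(1 − cosh) = x(T) − x₀·cosh − (ẋ₀/ω)·sinh
numerator   = -0.0493 − (-0.0288)·2.274441 − (-0.1962/2.9194)·2.042812 = 0.153492
denominator = 1 − 2.274441 = -1.274441
p = 0.153492 / -1.274441 = -0.1204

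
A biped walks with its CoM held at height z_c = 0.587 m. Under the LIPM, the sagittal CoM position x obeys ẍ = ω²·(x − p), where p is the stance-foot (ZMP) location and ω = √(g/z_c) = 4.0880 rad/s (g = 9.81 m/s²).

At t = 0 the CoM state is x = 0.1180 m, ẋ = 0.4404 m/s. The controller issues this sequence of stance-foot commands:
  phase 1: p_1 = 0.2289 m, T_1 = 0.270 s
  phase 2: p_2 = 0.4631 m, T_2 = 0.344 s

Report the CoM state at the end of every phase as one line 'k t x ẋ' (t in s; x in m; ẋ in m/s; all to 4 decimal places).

1 0.2700 0.1879 0.1287
2 0.6140 -0.0718 -1.8796

phase 1: p=0.2289, T=0.270, ωT=1.103760, cosh=1.673552, sinh=1.341931; start (x,ẋ)=(0.118000, 0.440400) → end (x,ẋ)=(0.187869, 0.128656)
phase 2: p=0.4631, T=0.344, ωT=1.406272, cosh=2.162885, sinh=1.917829; start (x,ẋ)=(0.187869, 0.128656) → end (x,ẋ)=(-0.071835, -1.879566)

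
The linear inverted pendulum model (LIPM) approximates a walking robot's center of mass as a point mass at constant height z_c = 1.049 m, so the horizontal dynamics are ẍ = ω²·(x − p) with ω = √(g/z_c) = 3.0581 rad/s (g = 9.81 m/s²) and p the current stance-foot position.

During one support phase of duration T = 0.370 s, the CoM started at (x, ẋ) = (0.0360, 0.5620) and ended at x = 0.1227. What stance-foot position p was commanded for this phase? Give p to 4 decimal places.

ωT = 3.0581·0.370 = 1.131497; cosh(ωT) = 1.711422, sinh(ωT) = 1.388872
x(T) = p + (x₀−p)·cosh(ωT) + (ẋ₀/ω)·sinh(ωT) ⇒ p·(1 − cosh) = x(T) − x₀·cosh − (ẋ₀/ω)·sinh
numerator   = 0.1227 − (0.0360)·1.711422 − (0.5620/3.0581)·1.388872 = -0.194150
denominator = 1 − 1.711422 = -0.711422
p = -0.194150 / -0.711422 = 0.2729

p = 0.2729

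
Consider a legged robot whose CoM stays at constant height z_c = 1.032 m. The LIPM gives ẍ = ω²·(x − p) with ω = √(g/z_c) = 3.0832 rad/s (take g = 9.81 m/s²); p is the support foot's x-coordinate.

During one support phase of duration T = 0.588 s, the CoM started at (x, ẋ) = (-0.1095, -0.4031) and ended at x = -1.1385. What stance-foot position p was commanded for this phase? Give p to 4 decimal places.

p = 0.1883

ωT = 3.0832·0.588 = 1.812922; cosh(ωT) = 3.145751, sinh(ωT) = 2.982575
x(T) = p + (x₀−p)·cosh(ωT) + (ẋ₀/ω)·sinh(ωT) ⇒ p·(1 − cosh) = x(T) − x₀·cosh − (ẋ₀/ω)·sinh
numerator   = -1.1385 − (-0.1095)·3.145751 − (-0.4031/3.0832)·2.982575 = -0.404096
denominator = 1 − 3.145751 = -2.145751
p = -0.404096 / -2.145751 = 0.1883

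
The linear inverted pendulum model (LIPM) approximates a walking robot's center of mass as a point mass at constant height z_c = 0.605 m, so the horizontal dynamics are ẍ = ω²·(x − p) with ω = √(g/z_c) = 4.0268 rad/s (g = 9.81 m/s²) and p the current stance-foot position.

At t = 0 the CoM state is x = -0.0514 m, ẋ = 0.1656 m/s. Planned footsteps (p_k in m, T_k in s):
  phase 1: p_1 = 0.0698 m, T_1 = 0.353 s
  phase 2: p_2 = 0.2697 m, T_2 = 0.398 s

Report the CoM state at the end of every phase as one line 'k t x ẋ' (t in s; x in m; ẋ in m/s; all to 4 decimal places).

phase 1: p=0.0698, T=0.353, ωT=1.421460, cosh=2.192264, sinh=1.950903; start (x,ẋ)=(-0.051400, 0.165600) → end (x,ẋ)=(-0.115673, -0.589096)
phase 2: p=0.2697, T=0.398, ωT=1.602666, cosh=2.583808, sinh=2.382449; start (x,ẋ)=(-0.115673, -0.589096) → end (x,ẋ)=(-1.074566, -5.219237)

1 0.3530 -0.1157 -0.5891
2 0.7510 -1.0746 -5.2192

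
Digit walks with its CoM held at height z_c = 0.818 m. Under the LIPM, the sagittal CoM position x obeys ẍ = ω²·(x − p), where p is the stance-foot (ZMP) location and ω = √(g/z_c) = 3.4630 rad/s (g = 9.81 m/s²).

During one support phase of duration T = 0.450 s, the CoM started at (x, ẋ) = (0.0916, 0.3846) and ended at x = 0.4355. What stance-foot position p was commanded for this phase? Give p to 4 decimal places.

ωT = 3.4630·0.450 = 1.558350; cosh(ωT) = 2.480729, sinh(ωT) = 2.270246
x(T) = p + (x₀−p)·cosh(ωT) + (ẋ₀/ω)·sinh(ωT) ⇒ p·(1 − cosh) = x(T) − x₀·cosh − (ẋ₀/ω)·sinh
numerator   = 0.4355 − (0.0916)·2.480729 − (0.3846/3.4630)·2.270246 = -0.043868
denominator = 1 − 2.480729 = -1.480729
p = -0.043868 / -1.480729 = 0.0296

p = 0.0296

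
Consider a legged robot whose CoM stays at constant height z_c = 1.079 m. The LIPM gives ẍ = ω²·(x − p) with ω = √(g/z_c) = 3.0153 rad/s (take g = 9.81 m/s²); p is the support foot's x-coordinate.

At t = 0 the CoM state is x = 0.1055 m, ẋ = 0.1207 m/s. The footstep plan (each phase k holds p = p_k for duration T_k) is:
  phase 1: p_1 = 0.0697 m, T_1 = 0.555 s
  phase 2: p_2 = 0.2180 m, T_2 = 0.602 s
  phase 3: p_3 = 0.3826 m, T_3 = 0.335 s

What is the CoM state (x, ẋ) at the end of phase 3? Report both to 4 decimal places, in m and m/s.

phase 1: p=0.0697, T=0.555, ωT=1.673492, cosh=2.759169, sinh=2.571578; start (x,ẋ)=(0.105500, 0.120700) → end (x,ẋ)=(0.271416, 0.610628)
phase 2: p=0.2180, T=0.602, ωT=1.815211, cosh=3.152587, sinh=2.989783; start (x,ẋ)=(0.271416, 0.610628) → end (x,ẋ)=(0.991860, 2.406611)
phase 3: p=0.3826, T=0.335, ωT=1.010126, cosh=1.555059, sinh=1.190886; start (x,ẋ)=(0.991860, 2.406611) → end (x,ẋ)=(2.280522, 5.930204)

x = 2.2805, ẋ = 5.9302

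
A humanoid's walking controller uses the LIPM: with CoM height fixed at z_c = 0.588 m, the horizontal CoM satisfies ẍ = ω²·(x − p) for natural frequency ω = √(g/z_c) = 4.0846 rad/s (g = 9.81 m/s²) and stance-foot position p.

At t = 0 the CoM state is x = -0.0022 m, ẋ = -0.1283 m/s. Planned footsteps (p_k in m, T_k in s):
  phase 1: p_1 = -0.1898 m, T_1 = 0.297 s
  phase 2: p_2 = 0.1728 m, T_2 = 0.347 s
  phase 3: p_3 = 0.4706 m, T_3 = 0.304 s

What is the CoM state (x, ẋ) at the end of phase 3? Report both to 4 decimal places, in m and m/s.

phase 1: p=-0.1898, T=0.297, ωT=1.213126, cosh=1.830626, sinh=1.533359; start (x,ẋ)=(-0.002200, -0.128300) → end (x,ẋ)=(0.105462, 0.940099)
phase 2: p=0.1728, T=0.347, ωT=1.417356, cosh=2.184276, sinh=1.941922; start (x,ẋ)=(0.105462, 0.940099) → end (x,ẋ)=(0.472661, 1.519309)
phase 3: p=0.4706, T=0.304, ωT=1.241718, cosh=1.875222, sinh=1.586335; start (x,ẋ)=(0.472661, 1.519309) → end (x,ẋ)=(1.064519, 2.862397)

x = 1.0645, ẋ = 2.8624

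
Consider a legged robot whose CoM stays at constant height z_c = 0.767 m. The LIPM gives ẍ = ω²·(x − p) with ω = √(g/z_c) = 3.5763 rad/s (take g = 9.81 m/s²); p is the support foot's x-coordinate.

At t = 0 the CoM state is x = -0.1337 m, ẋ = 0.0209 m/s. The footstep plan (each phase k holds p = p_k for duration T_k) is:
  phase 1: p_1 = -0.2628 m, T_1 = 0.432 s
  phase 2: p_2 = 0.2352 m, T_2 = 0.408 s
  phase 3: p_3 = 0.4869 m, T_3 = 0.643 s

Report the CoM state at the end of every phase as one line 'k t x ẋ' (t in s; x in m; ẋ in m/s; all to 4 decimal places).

phase 1: p=-0.2628, T=0.432, ωT=1.544962, cosh=2.450556, sinh=2.237236; start (x,ẋ)=(-0.133700, 0.020900) → end (x,ẋ)=(0.066641, 1.084149)
phase 2: p=0.2352, T=0.408, ωT=1.459130, cosh=2.267328, sinh=2.034889; start (x,ẋ)=(0.066641, 1.084149) → end (x,ẋ)=(0.469895, 1.231456)
phase 3: p=0.4869, T=0.643, ωT=2.299561, cosh=5.035053, sinh=4.934750; start (x,ẋ)=(0.469895, 1.231456) → end (x,ẋ)=(2.100502, 5.900342)

1 0.4320 0.0666 1.0841
2 0.8400 0.4699 1.2315
3 1.4830 2.1005 5.9003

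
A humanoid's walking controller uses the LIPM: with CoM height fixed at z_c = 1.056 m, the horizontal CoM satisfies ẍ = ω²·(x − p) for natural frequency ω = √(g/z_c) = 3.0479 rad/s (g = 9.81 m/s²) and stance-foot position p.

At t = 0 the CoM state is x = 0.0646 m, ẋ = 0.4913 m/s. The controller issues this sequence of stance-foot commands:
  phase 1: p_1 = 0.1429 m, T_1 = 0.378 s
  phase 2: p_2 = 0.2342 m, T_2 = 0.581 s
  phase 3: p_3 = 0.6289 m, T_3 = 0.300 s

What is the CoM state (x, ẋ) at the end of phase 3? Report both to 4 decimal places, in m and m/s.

x = 1.3055, ẋ = 2.5792

phase 1: p=0.1429, T=0.378, ωT=1.152106, cosh=1.740411, sinh=1.424441; start (x,ẋ)=(0.064600, 0.491300) → end (x,ẋ)=(0.236236, 0.515120)
phase 2: p=0.2342, T=0.581, ωT=1.770830, cosh=3.022960, sinh=2.852768; start (x,ẋ)=(0.236236, 0.515120) → end (x,ẋ)=(0.722495, 1.574888)
phase 3: p=0.6289, T=0.300, ωT=0.914370, cosh=1.447986, sinh=1.047217; start (x,ẋ)=(0.722495, 1.574888) → end (x,ẋ)=(1.305534, 2.579153)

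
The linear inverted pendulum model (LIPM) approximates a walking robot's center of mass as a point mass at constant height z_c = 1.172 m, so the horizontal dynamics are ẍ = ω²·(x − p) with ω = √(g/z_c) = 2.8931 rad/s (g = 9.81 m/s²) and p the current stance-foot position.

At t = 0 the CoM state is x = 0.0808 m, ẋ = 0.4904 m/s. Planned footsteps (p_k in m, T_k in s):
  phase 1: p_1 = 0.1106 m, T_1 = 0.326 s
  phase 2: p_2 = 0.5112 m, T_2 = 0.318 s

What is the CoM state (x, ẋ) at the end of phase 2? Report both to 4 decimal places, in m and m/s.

phase 1: p=0.1106, T=0.326, ωT=0.943151, cosh=1.478729, sinh=1.089330; start (x,ẋ)=(0.080800, 0.490400) → end (x,ẋ)=(0.251183, 0.631253)
phase 2: p=0.5112, T=0.318, ωT=0.920006, cosh=1.453911, sinh=1.055394; start (x,ẋ)=(0.251183, 0.631253) → end (x,ẋ)=(0.363437, 0.123859)

x = 0.3634, ẋ = 0.1239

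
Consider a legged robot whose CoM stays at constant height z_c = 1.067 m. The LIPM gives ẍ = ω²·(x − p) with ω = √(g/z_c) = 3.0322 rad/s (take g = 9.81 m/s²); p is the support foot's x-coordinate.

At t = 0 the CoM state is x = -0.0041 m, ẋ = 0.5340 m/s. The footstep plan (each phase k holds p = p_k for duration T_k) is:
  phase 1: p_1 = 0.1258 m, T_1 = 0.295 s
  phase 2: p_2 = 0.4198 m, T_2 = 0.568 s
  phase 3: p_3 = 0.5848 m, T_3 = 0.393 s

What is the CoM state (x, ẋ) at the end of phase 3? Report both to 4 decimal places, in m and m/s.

phase 1: p=0.1258, T=0.295, ωT=0.894499, cosh=1.427461, sinh=1.018649; start (x,ẋ)=(-0.004100, 0.534000) → end (x,ẋ)=(0.119767, 0.361036)
phase 2: p=0.4198, T=0.568, ωT=1.722290, cosh=2.887993, sinh=2.709336; start (x,ẋ)=(0.119767, 0.361036) → end (x,ẋ)=(-0.124100, -1.422178)
phase 3: p=0.5848, T=0.393, ωT=1.191655, cosh=1.798121, sinh=1.494403; start (x,ẋ)=(-0.124100, -1.422178) → end (x,ẋ)=(-1.390802, -5.769510)

x = -1.3908, ẋ = -5.7695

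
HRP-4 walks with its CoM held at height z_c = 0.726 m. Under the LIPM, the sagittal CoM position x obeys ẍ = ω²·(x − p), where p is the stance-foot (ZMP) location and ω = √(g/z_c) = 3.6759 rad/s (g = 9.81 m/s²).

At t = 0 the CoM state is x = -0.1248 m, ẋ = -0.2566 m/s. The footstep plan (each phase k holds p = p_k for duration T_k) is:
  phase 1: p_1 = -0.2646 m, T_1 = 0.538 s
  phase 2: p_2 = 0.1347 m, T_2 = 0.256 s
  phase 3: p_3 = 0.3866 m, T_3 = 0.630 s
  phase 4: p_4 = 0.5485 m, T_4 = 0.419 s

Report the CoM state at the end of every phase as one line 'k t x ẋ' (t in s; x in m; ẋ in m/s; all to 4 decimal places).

1 0.5380 0.0028 0.8762
2 0.7940 0.1988 0.7670
3 1.4240 0.4729 0.4610
4 1.8430 0.6431 0.5062

phase 1: p=-0.2646, T=0.538, ωT=1.977634, cosh=3.682012, sinh=3.543616; start (x,ẋ)=(-0.124800, -0.256600) → end (x,ẋ)=(0.002780, 0.876227)
phase 2: p=0.1347, T=0.256, ωT=0.941030, cosh=1.476423, sinh=1.086198; start (x,ẋ)=(0.002780, 0.876227) → end (x,ẋ)=(0.198847, 0.766956)
phase 3: p=0.3866, T=0.630, ωT=2.315817, cosh=5.115942, sinh=5.017256; start (x,ẋ)=(0.198847, 0.766956) → end (x,ẋ)=(0.472892, 0.460996)
phase 4: p=0.5485, T=0.419, ωT=1.540202, cosh=2.439935, sinh=2.225598; start (x,ẋ)=(0.472892, 0.460996) → end (x,ẋ)=(0.643134, 0.506245)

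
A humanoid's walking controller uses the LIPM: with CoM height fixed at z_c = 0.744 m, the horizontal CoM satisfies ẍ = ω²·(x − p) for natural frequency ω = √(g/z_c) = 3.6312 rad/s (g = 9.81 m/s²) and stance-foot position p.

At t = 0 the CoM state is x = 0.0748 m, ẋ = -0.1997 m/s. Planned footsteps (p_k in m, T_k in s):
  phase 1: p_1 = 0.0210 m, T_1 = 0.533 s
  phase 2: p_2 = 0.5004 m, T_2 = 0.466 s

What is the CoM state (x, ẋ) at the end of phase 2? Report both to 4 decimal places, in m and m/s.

phase 1: p=0.0210, T=0.533, ωT=1.935430, cosh=3.535691, sinh=3.391329; start (x,ẋ)=(0.074800, -0.199700) → end (x,ẋ)=(0.024712, -0.043552)
phase 2: p=0.5004, T=0.466, ωT=1.692139, cosh=2.807606, sinh=2.623481; start (x,ẋ)=(0.024712, -0.043552) → end (x,ẋ)=(-0.866610, -4.653864)

x = -0.8666, ẋ = -4.6539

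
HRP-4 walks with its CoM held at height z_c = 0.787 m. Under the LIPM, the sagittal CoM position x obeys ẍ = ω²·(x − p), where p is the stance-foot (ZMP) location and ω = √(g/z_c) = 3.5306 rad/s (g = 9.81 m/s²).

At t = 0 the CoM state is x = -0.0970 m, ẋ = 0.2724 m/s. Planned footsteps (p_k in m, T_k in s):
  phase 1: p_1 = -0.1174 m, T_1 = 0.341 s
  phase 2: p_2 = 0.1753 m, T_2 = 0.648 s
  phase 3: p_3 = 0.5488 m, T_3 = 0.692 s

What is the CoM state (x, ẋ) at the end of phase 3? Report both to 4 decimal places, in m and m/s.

x = 0.2229, ẋ = -1.0265

phase 1: p=-0.1174, T=0.341, ωT=1.203935, cosh=1.816609, sinh=1.516597; start (x,ẋ)=(-0.097000, 0.272400) → end (x,ẋ)=(0.036670, 0.604076)
phase 2: p=0.1753, T=0.648, ωT=2.287829, cosh=4.977504, sinh=4.876017; start (x,ẋ)=(0.036670, 0.604076) → end (x,ẋ)=(0.319544, 0.620245)
phase 3: p=0.5488, T=0.692, ωT=2.443175, cosh=5.798206, sinh=5.711322; start (x,ẋ)=(0.319544, 0.620245) → end (x,ẋ)=(0.222873, -1.026503)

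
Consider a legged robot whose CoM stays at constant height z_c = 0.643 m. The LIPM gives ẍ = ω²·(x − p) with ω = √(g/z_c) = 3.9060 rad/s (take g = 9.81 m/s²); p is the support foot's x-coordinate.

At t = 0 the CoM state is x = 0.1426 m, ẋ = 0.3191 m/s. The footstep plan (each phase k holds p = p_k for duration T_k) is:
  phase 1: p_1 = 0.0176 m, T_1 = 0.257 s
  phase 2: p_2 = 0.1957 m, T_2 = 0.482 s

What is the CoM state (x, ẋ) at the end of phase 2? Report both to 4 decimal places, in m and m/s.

phase 1: p=0.0176, T=0.257, ωT=1.003842, cosh=1.547607, sinh=1.181138; start (x,ẋ)=(0.142600, 0.319100) → end (x,ẋ)=(0.307544, 1.070532)
phase 2: p=0.1957, T=0.482, ωT=1.882692, cosh=3.361675, sinh=3.209495; start (x,ẋ)=(0.307544, 1.070532) → end (x,ẋ)=(1.451321, 5.000888)

x = 1.4513, ẋ = 5.0009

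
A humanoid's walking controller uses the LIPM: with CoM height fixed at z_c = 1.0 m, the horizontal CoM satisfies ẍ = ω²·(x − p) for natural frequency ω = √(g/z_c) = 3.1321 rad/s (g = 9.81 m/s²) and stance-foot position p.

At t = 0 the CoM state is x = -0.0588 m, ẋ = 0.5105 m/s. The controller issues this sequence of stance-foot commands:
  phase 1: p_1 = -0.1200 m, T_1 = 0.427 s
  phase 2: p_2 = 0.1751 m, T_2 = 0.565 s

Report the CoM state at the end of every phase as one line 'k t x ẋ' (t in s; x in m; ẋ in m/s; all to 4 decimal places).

phase 1: p=-0.1200, T=0.427, ωT=1.337407, cosh=2.035839, sinh=1.773313; start (x,ẋ)=(-0.058800, 0.510500) → end (x,ẋ)=(0.293625, 1.379213)
phase 2: p=0.1751, T=0.565, ωT=1.769636, cosh=3.019557, sinh=2.849162; start (x,ẋ)=(0.293625, 1.379213) → end (x,ẋ)=(1.787615, 5.222313)

1 0.4270 0.2936 1.3792
2 0.9920 1.7876 5.2223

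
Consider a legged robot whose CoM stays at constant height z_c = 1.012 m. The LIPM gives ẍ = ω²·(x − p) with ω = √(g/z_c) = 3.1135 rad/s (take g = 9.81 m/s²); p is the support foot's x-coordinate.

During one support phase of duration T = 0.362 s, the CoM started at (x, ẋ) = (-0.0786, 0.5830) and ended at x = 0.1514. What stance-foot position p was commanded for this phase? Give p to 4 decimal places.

ωT = 3.1135·0.362 = 1.127087; cosh(ωT) = 1.705314, sinh(ωT) = 1.381338
x(T) = p + (x₀−p)·cosh(ωT) + (ẋ₀/ω)·sinh(ωT) ⇒ p·(1 − cosh) = x(T) − x₀·cosh − (ẋ₀/ω)·sinh
numerator   = 0.1514 − (-0.0786)·1.705314 − (0.5830/3.1135)·1.381338 = 0.026783
denominator = 1 − 1.705314 = -0.705314
p = 0.026783 / -0.705314 = -0.0380

p = -0.0380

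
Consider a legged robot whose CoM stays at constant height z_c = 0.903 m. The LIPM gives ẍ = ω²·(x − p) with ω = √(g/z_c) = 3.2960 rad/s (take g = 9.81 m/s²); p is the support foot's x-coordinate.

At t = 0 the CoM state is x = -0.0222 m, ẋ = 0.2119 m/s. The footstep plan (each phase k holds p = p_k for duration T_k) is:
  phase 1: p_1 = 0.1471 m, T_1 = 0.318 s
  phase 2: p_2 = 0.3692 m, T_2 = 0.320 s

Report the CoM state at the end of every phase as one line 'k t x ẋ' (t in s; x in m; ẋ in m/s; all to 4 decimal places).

phase 1: p=0.1471, T=0.318, ωT=1.048128, cosh=1.601450, sinh=1.250857; start (x,ẋ)=(-0.022200, 0.211900) → end (x,ẋ)=(-0.043608, -0.358647)
phase 2: p=0.3692, T=0.320, ωT=1.054720, cosh=1.609731, sinh=1.261441; start (x,ẋ)=(-0.043608, -0.358647) → end (x,ẋ)=(-0.432570, -2.293659)

1 0.3180 -0.0436 -0.3586
2 0.6380 -0.4326 -2.2937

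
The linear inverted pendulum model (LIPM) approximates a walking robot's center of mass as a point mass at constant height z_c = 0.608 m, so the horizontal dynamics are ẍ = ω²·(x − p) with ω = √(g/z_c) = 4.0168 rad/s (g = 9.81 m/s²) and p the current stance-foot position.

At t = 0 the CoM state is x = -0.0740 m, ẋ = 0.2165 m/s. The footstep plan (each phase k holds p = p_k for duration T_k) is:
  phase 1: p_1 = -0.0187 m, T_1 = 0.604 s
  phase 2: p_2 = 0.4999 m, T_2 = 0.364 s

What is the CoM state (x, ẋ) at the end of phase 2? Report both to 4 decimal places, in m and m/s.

x = -0.7144, ẋ = -4.3859

phase 1: p=-0.0187, T=0.604, ωT=2.426147, cosh=5.701790, sinh=5.613413; start (x,ẋ)=(-0.074000, 0.216500) → end (x,ẋ)=(-0.031454, -0.012465)
phase 2: p=0.4999, T=0.364, ωT=1.462115, cosh=2.273411, sinh=2.041666; start (x,ẋ)=(-0.031454, -0.012465) → end (x,ẋ)=(-0.714421, -4.385949)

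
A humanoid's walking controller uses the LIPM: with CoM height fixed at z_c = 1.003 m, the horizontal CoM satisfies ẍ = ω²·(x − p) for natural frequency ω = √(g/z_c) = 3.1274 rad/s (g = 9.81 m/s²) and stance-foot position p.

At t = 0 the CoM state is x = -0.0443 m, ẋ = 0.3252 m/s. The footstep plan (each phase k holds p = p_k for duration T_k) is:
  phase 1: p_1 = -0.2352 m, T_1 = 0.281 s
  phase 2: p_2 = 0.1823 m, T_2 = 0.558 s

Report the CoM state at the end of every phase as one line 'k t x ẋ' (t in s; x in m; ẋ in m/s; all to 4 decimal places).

1 0.2810 0.1379 1.0539
2 0.8390 0.9867 2.7241

phase 1: p=-0.2352, T=0.281, ωT=0.878799, cosh=1.411644, sinh=0.996363; start (x,ẋ)=(-0.044300, 0.325200) → end (x,ẋ)=(0.137889, 1.053916)
phase 2: p=0.1823, T=0.558, ωT=1.745089, cosh=2.950521, sinh=2.775891; start (x,ẋ)=(0.137889, 1.053916) → end (x,ẋ)=(0.986723, 2.724053)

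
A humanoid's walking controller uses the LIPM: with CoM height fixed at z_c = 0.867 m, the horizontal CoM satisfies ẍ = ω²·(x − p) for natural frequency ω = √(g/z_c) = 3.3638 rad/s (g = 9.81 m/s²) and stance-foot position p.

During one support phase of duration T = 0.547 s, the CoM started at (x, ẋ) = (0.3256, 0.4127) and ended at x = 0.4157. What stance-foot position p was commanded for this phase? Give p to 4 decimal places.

ωT = 3.3638·0.547 = 1.839999; cosh(ωT) = 3.227674, sinh(ωT) = 3.068856
x(T) = p + (x₀−p)·cosh(ωT) + (ẋ₀/ω)·sinh(ωT) ⇒ p·(1 − cosh) = x(T) − x₀·cosh − (ẋ₀/ω)·sinh
numerator   = 0.4157 − (0.3256)·3.227674 − (0.4127/3.3638)·3.068856 = -1.011744
denominator = 1 − 3.227674 = -2.227674
p = -1.011744 / -2.227674 = 0.4542

p = 0.4542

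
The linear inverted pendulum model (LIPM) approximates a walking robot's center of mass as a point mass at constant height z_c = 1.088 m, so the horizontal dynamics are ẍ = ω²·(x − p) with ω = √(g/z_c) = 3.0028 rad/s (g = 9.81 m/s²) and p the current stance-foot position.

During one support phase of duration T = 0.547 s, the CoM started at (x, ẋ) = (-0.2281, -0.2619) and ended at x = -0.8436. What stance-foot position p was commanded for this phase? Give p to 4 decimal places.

p = 0.0090

ωT = 3.0028·0.547 = 1.642532; cosh(ωT) = 2.680863, sinh(ωT) = 2.487374
x(T) = p + (x₀−p)·cosh(ωT) + (ẋ₀/ω)·sinh(ωT) ⇒ p·(1 − cosh) = x(T) − x₀·cosh − (ẋ₀/ω)·sinh
numerator   = -0.8436 − (-0.2281)·2.680863 − (-0.2619/3.0028)·2.487374 = -0.015150
denominator = 1 − 2.680863 = -1.680863
p = -0.015150 / -1.680863 = 0.0090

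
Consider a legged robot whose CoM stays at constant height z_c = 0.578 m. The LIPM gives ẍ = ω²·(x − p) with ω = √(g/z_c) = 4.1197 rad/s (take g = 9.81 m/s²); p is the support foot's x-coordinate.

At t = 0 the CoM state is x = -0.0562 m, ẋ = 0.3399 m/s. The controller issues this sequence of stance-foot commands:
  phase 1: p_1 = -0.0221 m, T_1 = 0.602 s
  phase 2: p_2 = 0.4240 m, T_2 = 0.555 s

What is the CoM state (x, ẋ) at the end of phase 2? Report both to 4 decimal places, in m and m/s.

phase 1: p=-0.0221, T=0.602, ωT=2.480059, cosh=6.012856, sinh=5.929118; start (x,ẋ)=(-0.056200, 0.339900) → end (x,ẋ)=(0.262049, 1.210837)
phase 2: p=0.4240, T=0.555, ωT=2.286434, cosh=4.970705, sinh=4.869077; start (x,ẋ)=(0.262049, 1.210837) → end (x,ẋ)=(1.050081, 2.770124)

x = 1.0501, ẋ = 2.7701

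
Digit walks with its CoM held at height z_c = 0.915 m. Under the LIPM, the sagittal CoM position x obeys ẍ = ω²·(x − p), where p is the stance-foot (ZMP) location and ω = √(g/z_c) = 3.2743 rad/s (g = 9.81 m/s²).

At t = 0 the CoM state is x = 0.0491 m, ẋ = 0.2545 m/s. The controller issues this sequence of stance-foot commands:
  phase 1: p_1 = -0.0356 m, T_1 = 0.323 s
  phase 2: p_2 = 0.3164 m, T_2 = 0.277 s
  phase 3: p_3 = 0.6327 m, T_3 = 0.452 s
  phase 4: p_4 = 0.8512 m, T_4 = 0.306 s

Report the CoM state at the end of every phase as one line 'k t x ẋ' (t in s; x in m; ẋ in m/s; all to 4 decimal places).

phase 1: p=-0.0356, T=0.323, ωT=1.057599, cosh=1.613369, sinh=1.266080; start (x,ẋ)=(0.049100, 0.254500) → end (x,ẋ)=(0.199460, 0.761728)
phase 2: p=0.3164, T=0.277, ωT=0.906981, cosh=1.440288, sinh=1.036546; start (x,ẋ)=(0.199460, 0.761728) → end (x,ẋ)=(0.389114, 0.700219)
phase 3: p=0.6327, T=0.452, ωT=1.479984, cosh=2.310258, sinh=2.082616; start (x,ẋ)=(0.389114, 0.700219) → end (x,ẋ)=(0.515327, -0.043354)
phase 4: p=0.8512, T=0.306, ωT=1.001936, cosh=1.545358, sinh=1.178190; start (x,ẋ)=(0.515327, -0.043354) → end (x,ẋ)=(0.316556, -1.362710)

1 0.3230 0.1995 0.7617
2 0.6000 0.3891 0.7002
3 1.0520 0.5153 -0.0434
4 1.3580 0.3166 -1.3627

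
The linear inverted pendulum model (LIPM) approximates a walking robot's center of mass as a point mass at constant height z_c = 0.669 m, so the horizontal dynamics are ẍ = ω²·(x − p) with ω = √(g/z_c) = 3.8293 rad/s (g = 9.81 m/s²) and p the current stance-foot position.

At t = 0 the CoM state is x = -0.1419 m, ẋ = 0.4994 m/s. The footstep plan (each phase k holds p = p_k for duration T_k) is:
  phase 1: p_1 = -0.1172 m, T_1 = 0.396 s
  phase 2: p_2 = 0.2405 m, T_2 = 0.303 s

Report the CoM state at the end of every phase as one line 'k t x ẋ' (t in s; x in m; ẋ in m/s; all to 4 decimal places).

phase 1: p=-0.1172, T=0.396, ωT=1.516403, cosh=2.387654, sinh=2.168154; start (x,ẋ)=(-0.141900, 0.499400) → end (x,ẋ)=(0.106586, 0.987322)
phase 2: p=0.2405, T=0.303, ωT=1.160278, cosh=1.752109, sinh=1.438710; start (x,ẋ)=(0.106586, 0.987322) → end (x,ẋ)=(0.376816, 0.992129)

1 0.3960 0.1066 0.9873
2 0.6990 0.3768 0.9921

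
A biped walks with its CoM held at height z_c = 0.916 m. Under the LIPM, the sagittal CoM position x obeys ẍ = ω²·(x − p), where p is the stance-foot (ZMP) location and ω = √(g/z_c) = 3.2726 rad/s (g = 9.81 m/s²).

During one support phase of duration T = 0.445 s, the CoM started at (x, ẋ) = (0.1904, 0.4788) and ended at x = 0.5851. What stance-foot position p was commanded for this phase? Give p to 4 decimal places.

p = 0.1128

ωT = 3.2726·0.445 = 1.456307; cosh(ωT) = 2.261591, sinh(ωT) = 2.028496
x(T) = p + (x₀−p)·cosh(ωT) + (ẋ₀/ω)·sinh(ωT) ⇒ p·(1 − cosh) = x(T) − x₀·cosh − (ẋ₀/ω)·sinh
numerator   = 0.5851 − (0.1904)·2.261591 − (0.4788/3.2726)·2.028496 = -0.142287
denominator = 1 − 2.261591 = -1.261591
p = -0.142287 / -1.261591 = 0.1128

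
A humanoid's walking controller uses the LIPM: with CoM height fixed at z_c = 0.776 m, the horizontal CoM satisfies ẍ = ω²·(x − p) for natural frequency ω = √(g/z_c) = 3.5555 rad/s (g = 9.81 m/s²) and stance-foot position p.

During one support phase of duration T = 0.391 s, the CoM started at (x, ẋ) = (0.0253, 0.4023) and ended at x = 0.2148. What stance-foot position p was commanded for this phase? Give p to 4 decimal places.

p = 0.0461

ωT = 3.5555·0.391 = 1.390200; cosh(ωT) = 2.132340, sinh(ωT) = 1.883315
x(T) = p + (x₀−p)·cosh(ωT) + (ẋ₀/ω)·sinh(ωT) ⇒ p·(1 − cosh) = x(T) − x₀·cosh − (ẋ₀/ω)·sinh
numerator   = 0.2148 − (0.0253)·2.132340 − (0.4023/3.5555)·1.883315 = -0.052243
denominator = 1 − 2.132340 = -1.132340
p = -0.052243 / -1.132340 = 0.0461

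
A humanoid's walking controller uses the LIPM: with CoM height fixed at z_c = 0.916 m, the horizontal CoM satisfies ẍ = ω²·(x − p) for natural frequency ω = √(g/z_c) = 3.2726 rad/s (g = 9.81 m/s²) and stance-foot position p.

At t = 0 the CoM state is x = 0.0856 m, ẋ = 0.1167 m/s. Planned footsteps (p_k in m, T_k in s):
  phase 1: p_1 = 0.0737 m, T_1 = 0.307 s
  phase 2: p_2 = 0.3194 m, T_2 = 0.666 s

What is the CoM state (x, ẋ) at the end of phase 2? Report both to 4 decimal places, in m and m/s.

phase 1: p=0.0737, T=0.307, ωT=1.004688, cosh=1.548607, sinh=1.182448; start (x,ẋ)=(0.085600, 0.116700) → end (x,ẋ)=(0.134294, 0.226772)
phase 2: p=0.3194, T=0.666, ωT=2.179552, cosh=4.477716, sinh=4.364624; start (x,ẋ)=(0.134294, 0.226772) → end (x,ẋ)=(-0.207009, -1.628571)

x = -0.2070, ẋ = -1.6286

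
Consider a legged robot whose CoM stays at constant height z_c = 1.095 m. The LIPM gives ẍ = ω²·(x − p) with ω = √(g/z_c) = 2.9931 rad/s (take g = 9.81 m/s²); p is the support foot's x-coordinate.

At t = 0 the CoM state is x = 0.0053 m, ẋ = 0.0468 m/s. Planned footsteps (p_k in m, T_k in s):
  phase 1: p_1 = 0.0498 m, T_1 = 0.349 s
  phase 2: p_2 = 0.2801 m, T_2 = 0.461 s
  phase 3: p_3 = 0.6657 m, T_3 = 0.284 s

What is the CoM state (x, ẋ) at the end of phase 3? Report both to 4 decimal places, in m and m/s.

phase 1: p=0.0498, T=0.349, ωT=1.044592, cosh=1.597037, sinh=1.245201; start (x,ẋ)=(0.005300, 0.046800) → end (x,ẋ)=(-0.001798, -0.091111)
phase 2: p=0.2801, T=0.461, ωT=1.379819, cosh=2.112903, sinh=1.861279; start (x,ẋ)=(-0.001798, -0.091111) → end (x,ẋ)=(-0.372182, -1.762962)
phase 3: p=0.6657, T=0.284, ωT=0.850040, cosh=1.383570, sinh=0.956172; start (x,ẋ)=(-0.372182, -1.762962) → end (x,ẋ)=(-1.333475, -5.409512)

x = -1.3335, ẋ = -5.4095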